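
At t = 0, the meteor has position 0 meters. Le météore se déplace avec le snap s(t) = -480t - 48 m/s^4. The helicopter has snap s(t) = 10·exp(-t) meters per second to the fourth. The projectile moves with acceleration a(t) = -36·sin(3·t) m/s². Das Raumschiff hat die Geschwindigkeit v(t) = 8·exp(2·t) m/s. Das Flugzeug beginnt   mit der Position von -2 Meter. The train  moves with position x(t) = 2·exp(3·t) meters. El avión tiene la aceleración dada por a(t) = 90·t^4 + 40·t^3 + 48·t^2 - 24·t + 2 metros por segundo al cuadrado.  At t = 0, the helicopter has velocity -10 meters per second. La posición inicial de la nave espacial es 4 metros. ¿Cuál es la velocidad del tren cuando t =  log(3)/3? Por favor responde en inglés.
Starting from position x(t) = 2·exp(3·t), we take 1 derivative. The derivative of position gives velocity: v(t) = 6·exp(3·t). From the given velocity equation v(t) = 6·exp(3·t), we substitute t = log(3)/3 to get v = 18.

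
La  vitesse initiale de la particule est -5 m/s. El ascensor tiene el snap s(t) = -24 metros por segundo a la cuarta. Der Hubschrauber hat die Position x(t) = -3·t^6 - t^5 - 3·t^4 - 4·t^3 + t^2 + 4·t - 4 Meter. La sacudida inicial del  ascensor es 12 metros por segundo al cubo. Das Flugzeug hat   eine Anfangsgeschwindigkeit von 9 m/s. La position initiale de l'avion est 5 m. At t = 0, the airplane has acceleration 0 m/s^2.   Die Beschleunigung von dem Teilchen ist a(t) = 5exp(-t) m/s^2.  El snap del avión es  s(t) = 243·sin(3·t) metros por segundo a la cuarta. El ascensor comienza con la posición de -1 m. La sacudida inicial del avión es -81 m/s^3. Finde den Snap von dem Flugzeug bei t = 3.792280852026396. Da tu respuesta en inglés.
Using s(t) = 243·sin(3·t) and substituting t = 3.792280852026396, we find s = -225.551011282758.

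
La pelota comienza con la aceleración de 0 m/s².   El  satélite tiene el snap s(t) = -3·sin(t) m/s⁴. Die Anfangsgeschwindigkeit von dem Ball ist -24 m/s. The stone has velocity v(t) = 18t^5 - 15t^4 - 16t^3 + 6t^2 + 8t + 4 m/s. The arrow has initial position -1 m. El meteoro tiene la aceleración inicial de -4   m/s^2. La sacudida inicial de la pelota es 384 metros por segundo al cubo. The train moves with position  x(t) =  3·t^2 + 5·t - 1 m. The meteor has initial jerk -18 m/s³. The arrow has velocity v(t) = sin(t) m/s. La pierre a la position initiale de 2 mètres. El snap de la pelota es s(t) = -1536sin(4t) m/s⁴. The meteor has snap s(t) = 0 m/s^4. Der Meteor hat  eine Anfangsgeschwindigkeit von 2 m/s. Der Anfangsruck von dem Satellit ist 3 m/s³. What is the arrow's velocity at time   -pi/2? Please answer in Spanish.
De la ecuación de la velocidad v(t) = sin(t), sustituimos t = -pi/2 para obtener v = -1.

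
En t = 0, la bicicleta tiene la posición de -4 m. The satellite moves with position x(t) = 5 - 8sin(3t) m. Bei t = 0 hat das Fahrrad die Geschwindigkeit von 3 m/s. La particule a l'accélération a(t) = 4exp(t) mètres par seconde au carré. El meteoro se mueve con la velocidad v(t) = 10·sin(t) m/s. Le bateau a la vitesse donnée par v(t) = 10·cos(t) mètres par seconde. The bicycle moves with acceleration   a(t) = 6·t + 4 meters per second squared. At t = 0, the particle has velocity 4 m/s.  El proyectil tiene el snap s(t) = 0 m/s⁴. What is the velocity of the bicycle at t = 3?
We must find the integral of our acceleration equation a(t) = 6·t + 4 1 time. Finding the antiderivative of a(t) and using v(0) = 3: v(t) = 3·t^2 + 4·t + 3. From the given velocity equation v(t) = 3·t^2 + 4·t + 3, we substitute t = 3 to get v = 42.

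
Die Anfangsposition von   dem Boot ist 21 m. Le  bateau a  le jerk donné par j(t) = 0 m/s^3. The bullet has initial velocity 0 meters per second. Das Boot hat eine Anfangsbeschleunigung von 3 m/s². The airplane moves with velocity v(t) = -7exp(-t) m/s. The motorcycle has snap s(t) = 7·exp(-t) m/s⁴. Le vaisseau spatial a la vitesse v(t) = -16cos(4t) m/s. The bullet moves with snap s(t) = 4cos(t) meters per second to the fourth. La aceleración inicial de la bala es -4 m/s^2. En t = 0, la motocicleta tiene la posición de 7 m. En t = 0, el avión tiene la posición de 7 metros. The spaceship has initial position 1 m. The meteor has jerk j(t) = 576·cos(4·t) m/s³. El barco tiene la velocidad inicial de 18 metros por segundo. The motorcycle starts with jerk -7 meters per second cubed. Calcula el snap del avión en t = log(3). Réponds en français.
Pour résoudre ceci, nous devons prendre 3 dérivées de notre équation de la vitesse v(t) = -7·exp(-t). La dérivée de la vitesse donne l'accélération: a(t) = 7·exp(-t). En prenant d/dt de a(t), nous trouvons j(t) = -7·exp(-t). En prenant d/dt de j(t), nous trouvons s(t) = 7·exp(-t). En utilisant s(t) = 7·exp(-t) et en substituant t = log(3), nous trouvons s = 7/3.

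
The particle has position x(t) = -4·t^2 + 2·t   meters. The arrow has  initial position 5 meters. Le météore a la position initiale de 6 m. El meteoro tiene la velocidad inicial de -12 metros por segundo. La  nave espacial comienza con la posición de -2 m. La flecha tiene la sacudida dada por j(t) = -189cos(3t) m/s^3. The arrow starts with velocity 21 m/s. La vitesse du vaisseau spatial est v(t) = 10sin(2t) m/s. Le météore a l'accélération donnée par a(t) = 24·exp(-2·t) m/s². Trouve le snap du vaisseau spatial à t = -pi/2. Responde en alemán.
Ausgehend von der Geschwindigkeit v(t) = 10·sin(2·t), nehmen wir 3 Ableitungen. Die Ableitung von der Geschwindigkeit ergibt die Beschleunigung: a(t) = 20·cos(2·t). Mit d/dt von a(t) finden wir j(t) = -40·sin(2·t). Durch Ableiten von dem Ruck erhalten wir den Snap: s(t) = -80·cos(2·t). Aus der Gleichung für den Snap s(t) = -80·cos(2·t), setzen wir t = -pi/2 ein und erhalten s = 80.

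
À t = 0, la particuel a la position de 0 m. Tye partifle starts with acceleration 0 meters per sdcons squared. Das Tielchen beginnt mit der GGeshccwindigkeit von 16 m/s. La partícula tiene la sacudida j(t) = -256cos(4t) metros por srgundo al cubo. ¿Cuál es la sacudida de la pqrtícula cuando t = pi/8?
De la ecuación de la sacudida j(t) = -256·cos(4·t), sustituimos t = pi/8 para obtener j = 0.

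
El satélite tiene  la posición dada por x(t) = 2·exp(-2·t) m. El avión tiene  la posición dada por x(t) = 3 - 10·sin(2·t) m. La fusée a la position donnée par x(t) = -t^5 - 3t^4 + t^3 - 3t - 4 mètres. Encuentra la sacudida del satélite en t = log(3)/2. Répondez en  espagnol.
Partiendo de la posición x(t) = 2·exp(-2·t), tomamos 3 derivadas. La derivada de la posición da la velocidad: v(t) = -4·exp(-2·t). La derivada de la velocidad da la aceleración: a(t) = 8·exp(-2·t). Derivando la aceleración, obtenemos la sacudida: j(t) = -16·exp(-2·t). Tenemos la sacudida j(t) = -16·exp(-2·t). Sustituyendo t = log(3)/2: j(log(3)/2) = -16/3.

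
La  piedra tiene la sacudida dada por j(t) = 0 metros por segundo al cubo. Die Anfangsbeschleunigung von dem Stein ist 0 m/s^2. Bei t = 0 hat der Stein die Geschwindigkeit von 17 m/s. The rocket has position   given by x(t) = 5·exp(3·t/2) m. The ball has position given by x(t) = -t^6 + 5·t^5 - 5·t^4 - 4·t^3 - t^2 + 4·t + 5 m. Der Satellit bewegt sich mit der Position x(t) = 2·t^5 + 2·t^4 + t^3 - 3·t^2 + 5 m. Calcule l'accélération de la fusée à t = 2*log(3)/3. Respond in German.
Wir müssen unsere Gleichung für die Position x(t) = 5·exp(3·t/2) 2-mal ableiten. Die Ableitung von der Position ergibt die Geschwindigkeit: v(t) = 15·exp(3·t/2)/2. Durch Ableiten von der Geschwindigkeit erhalten wir die Beschleunigung: a(t) = 45·exp(3·t/2)/4. Mit a(t) = 45·exp(3·t/2)/4 und Einsetzen von t = 2*log(3)/3, finden wir a = 135/4.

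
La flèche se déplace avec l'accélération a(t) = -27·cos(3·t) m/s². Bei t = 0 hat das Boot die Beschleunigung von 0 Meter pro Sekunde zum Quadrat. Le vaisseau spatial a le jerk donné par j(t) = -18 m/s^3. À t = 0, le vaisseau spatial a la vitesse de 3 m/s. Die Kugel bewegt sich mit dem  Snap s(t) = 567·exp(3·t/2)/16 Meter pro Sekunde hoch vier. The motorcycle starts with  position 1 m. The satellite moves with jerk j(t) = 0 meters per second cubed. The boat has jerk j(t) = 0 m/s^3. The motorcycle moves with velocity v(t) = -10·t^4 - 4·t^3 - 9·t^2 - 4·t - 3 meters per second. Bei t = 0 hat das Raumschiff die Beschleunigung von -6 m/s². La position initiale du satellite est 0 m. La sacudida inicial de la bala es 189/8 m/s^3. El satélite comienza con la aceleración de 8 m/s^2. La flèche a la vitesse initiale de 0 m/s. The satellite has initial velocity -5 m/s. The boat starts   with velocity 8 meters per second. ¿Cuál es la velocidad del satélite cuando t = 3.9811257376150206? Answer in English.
We must find the integral of our jerk equation j(t) = 0 2 times. Integrating jerk and using the initial condition a(0) = 8, we get a(t) = 8. Taking ∫a(t)dt and applying v(0) = -5, we find v(t) = 8·t - 5. Using v(t) = 8·t - 5 and substituting t = 3.9811257376150206, we find v = 26.8490059009202.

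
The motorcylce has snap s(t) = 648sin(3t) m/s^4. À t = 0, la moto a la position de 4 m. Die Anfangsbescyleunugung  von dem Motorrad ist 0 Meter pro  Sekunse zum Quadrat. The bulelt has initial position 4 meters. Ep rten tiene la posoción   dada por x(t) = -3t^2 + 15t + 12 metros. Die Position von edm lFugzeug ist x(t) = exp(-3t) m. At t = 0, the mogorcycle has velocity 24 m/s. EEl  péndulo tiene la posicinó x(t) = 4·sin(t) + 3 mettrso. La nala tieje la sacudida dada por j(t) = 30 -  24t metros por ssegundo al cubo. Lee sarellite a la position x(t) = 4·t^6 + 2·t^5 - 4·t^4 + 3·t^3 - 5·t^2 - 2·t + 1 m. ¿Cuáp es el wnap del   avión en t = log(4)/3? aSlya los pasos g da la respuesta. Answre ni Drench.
s(log(4)/3) = 81/4.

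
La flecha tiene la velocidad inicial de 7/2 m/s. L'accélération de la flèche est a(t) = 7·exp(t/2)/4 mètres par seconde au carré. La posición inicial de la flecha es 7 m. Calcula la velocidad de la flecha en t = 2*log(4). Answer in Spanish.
Necesitamos integrar nuestra ecuación de la aceleración a(t) = 7·exp(t/2)/4 1 vez. Tomando ∫a(t)dt y aplicando v(0) = 7/2, encontramos v(t) = 7·exp(t/2)/2. Usando v(t) = 7·exp(t/2)/2 y sustituyendo t = 2*log(4), encontramos v = 14.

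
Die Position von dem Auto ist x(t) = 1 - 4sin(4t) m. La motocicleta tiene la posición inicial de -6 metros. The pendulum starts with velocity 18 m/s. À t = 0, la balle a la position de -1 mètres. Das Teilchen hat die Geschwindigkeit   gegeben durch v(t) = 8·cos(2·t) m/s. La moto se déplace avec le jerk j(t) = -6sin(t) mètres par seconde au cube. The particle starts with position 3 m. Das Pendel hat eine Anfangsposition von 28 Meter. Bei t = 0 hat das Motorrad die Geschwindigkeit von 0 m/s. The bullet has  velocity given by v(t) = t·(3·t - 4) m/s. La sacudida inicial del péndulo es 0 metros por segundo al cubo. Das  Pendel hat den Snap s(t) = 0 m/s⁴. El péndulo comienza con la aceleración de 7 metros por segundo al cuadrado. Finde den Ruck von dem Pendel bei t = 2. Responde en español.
Partiendo del snap s(t) = 0, tomamos 1 antiderivada. La integral del snap es la sacudida. Usando j(0) = 0, obtenemos j(t) = 0. Tenemos la sacudida j(t) = 0. Sustituyendo t = 2: j(2) = 0.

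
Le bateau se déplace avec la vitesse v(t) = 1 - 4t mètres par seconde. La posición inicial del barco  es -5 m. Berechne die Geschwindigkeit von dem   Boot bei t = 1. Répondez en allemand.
Aus der Gleichung für die Geschwindigkeit v(t) = 1 - 4·t, setzen wir t = 1 ein und erhalten v = -3.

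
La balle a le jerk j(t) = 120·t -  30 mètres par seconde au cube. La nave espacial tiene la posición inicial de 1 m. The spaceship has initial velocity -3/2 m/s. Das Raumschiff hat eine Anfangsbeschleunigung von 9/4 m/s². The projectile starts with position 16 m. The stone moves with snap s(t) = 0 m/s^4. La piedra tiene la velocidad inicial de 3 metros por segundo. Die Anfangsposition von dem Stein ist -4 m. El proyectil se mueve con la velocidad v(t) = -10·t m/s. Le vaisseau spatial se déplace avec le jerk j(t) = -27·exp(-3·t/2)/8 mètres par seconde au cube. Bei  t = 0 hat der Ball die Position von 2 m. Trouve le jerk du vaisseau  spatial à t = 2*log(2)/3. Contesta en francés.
En utilisant j(t) = -27·exp(-3·t/2)/8 et en substituant t = 2*log(2)/3, nous trouvons j = -27/16.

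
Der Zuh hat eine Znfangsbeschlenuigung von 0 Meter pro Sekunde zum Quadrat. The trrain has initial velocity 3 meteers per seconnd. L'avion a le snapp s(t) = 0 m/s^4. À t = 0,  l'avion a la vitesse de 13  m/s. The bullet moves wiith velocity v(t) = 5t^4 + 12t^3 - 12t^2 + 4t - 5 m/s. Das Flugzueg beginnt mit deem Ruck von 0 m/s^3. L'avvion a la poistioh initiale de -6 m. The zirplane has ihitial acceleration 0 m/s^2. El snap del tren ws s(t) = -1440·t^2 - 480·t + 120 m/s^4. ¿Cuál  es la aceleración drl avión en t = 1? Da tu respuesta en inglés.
We need to integrate our snap equation s(t) = 0 2 times. The antiderivative of snap is jerk. Using j(0) = 0, we get j(t) = 0. Taking ∫j(t)dt and applying a(0) = 0, we find a(t) = 0. From the given acceleration equation a(t) = 0, we substitute t = 1 to get a = 0.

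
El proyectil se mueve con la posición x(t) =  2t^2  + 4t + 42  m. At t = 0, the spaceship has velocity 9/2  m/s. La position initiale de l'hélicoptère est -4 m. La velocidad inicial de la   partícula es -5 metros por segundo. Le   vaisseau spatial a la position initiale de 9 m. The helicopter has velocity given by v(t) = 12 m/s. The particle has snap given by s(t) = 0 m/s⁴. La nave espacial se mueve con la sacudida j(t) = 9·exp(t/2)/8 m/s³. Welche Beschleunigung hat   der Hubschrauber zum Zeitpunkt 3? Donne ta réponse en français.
Pour résoudre ceci, nous devons prendre 1 dérivée de notre équation de la vitesse v(t) = 12. En dérivant la vitesse, nous obtenons l'accélération: a(t) = 0. Nous avons l'accélération a(t) = 0. En substituant t = 3: a(3) = 0.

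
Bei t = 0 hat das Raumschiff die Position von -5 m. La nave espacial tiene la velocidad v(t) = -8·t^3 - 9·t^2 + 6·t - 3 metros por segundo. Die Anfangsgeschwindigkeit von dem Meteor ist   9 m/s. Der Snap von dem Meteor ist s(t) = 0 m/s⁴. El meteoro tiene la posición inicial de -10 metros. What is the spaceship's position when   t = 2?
We need to integrate our velocity equation v(t) = -8·t^3 - 9·t^2 + 6·t - 3 1 time. The integral of velocity, with x(0) = -5, gives position: x(t) = -2·t^4 - 3·t^3 + 3·t^2 - 3·t - 5. From the given position equation x(t) = -2·t^4 - 3·t^3 + 3·t^2 - 3·t - 5, we substitute t = 2 to get x = -55.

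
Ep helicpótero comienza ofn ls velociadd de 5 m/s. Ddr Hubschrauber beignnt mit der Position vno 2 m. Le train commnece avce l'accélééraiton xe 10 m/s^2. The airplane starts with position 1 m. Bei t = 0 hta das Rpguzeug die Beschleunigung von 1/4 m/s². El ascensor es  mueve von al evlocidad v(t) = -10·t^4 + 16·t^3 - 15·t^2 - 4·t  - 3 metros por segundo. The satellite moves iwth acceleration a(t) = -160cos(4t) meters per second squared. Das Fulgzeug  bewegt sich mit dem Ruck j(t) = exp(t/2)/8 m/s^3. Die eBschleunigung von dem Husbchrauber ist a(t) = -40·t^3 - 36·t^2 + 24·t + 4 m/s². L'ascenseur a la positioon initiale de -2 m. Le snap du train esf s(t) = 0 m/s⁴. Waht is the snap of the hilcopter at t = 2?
To solve this, we need to take 2 derivatives of our acceleration equation a(t) = -40·t^3 - 36·t^2 + 24·t + 4. Differentiating acceleration, we get jerk: j(t) = -120·t^2 - 72·t + 24. The derivative of jerk gives snap: s(t) = -240·t - 72. We have snap s(t) = -240·t - 72. Substituting t = 2: s(2) = -552.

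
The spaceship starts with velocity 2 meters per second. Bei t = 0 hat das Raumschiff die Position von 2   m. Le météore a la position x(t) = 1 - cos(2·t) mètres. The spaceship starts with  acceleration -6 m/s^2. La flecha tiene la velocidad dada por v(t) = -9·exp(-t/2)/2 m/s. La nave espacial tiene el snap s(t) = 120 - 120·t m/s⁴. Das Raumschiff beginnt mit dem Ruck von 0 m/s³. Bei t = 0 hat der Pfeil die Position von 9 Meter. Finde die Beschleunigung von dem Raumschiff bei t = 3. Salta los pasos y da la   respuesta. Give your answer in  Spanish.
La respuesta es -6.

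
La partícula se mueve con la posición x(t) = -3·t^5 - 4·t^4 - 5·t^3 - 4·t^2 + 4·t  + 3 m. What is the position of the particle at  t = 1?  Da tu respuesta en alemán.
Mit x(t) = -3·t^5 - 4·t^4 - 5·t^3 - 4·t^2 + 4·t + 3 und Einsetzen von t = 1, finden wir x = -9.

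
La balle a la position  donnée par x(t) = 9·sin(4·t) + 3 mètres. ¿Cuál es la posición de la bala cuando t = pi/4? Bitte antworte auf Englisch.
We have position x(t) = 9·sin(4·t) + 3. Substituting t = pi/4: x(pi/4) = 3.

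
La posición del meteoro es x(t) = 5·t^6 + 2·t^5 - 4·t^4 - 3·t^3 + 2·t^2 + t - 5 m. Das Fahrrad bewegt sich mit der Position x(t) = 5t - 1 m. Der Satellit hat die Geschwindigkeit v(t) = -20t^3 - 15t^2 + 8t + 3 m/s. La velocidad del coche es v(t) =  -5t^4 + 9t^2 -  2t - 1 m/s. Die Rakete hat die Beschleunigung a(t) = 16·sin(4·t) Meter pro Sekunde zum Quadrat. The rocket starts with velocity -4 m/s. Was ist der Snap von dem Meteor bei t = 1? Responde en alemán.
Ausgehend von der Position x(t) = 5·t^6 + 2·t^5 - 4·t^4 - 3·t^3 + 2·t^2 + t - 5, nehmen wir 4 Ableitungen. Mit d/dt von x(t) finden wir v(t) = 30·t^5 + 10·t^4 - 16·t^3 - 9·t^2 + 4·t + 1. Mit d/dt von v(t) finden wir a(t) = 150·t^4 + 40·t^3 - 48·t^2 - 18·t + 4. Die Ableitung von der Beschleunigung ergibt den Ruck: j(t) = 600·t^3 + 120·t^2 - 96·t - 18. Durch Ableiten von dem Ruck erhalten wir den Snap: s(t) = 1800·t^2 + 240·t - 96. Wir haben den Snap s(t) = 1800·t^2 + 240·t - 96. Durch Einsetzen von t = 1: s(1) = 1944.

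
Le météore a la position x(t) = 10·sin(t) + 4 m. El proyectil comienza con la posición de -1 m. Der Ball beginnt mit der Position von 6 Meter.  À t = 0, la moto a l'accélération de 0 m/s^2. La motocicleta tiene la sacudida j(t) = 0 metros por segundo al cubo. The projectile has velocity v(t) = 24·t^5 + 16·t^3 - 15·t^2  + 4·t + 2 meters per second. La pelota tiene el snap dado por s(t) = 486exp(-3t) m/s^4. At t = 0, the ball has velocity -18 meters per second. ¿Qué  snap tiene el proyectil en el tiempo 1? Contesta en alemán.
Wir müssen unsere Gleichung für die Geschwindigkeit v(t) = 24·t^5 + 16·t^3 - 15·t^2 + 4·t + 2 3-mal ableiten. Die Ableitung von der Geschwindigkeit ergibt die Beschleunigung: a(t) = 120·t^4 + 48·t^2 - 30·t + 4. Durch Ableiten von der Beschleunigung erhalten wir den Ruck: j(t) = 480·t^3 + 96·t - 30. Mit d/dt von j(t) finden wir s(t) = 1440·t^2 + 96. Mit s(t) = 1440·t^2 + 96 und Einsetzen von t = 1, finden wir s = 1536.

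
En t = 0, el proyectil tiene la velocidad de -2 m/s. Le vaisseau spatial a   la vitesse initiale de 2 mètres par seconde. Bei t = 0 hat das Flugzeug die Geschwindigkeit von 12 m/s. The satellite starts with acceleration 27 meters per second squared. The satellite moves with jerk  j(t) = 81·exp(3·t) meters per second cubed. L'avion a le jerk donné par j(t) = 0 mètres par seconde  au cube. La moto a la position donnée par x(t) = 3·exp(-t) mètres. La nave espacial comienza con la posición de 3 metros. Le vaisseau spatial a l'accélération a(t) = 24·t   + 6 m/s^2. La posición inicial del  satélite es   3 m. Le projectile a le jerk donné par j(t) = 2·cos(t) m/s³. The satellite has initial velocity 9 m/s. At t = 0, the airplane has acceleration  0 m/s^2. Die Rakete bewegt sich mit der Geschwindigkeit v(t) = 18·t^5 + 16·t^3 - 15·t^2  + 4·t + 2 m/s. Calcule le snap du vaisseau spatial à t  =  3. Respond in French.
En partant de l'accélération a(t) = 24·t + 6, nous prenons 2 dérivées. La dérivée de l'accélération donne le jerk: j(t) = 24. La dérivée du jerk donne le snap: s(t) = 0. Nous avons le snap s(t) = 0. En substituant t = 3: s(3) = 0.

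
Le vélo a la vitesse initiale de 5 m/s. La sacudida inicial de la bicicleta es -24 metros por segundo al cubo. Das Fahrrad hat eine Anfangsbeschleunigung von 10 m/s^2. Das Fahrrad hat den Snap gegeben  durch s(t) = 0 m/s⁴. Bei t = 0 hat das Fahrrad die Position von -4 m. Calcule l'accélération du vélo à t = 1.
Nous devons trouver la primitive de notre équation du snap s(t) = 0 2 fois. En intégrant le snap et en utilisant la condition initiale j(0) = -24, nous obtenons j(t) = -24. En prenant ∫j(t)dt et en appliquant a(0) = 10, nous trouvons a(t) = 10 - 24·t. Nous avons l'accélération a(t) = 10 - 24·t. En substituant t = 1: a(1) = -14.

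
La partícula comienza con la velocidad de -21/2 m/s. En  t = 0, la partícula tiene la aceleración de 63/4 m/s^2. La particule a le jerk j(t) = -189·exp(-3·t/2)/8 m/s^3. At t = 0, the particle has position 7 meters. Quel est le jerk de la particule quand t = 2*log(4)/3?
De l'équation du jerk j(t) = -189·exp(-3·t/2)/8, nous substituons t = 2*log(4)/3 pour obtenir j = -189/32.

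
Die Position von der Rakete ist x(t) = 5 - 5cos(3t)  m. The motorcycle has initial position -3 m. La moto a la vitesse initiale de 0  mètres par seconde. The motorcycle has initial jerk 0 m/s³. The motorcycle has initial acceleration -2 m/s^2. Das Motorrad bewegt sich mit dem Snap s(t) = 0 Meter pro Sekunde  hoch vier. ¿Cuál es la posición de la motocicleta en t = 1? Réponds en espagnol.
Para resolver esto, necesitamos tomar 4 antiderivadas de nuestra ecuación del snap s(t) = 0. La integral del snap es la sacudida. Usando j(0) = 0, obtenemos j(t) = 0. La integral de la sacudida, con a(0) = -2, da la aceleración: a(t) = -2. La integral de la aceleración, con v(0) = 0, da la velocidad: v(t) = -2·t. La integral de la velocidad, con x(0) = -3, da la posición: x(t) = -t^2 - 3. Usando x(t) = -t^2 - 3 y sustituyendo t = 1, encontramos x = -4.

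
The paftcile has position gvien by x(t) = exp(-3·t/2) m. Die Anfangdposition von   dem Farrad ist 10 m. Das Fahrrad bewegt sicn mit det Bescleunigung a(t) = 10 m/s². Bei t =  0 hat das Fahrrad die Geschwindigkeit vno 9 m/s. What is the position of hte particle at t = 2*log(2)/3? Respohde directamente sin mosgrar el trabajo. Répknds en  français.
À t = 2*log(2)/3, x = 1/2.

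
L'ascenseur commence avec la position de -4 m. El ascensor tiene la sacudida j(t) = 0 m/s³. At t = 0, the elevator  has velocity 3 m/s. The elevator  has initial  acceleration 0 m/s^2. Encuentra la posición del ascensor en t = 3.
Debemos encontrar la integral de nuestra ecuación de la sacudida j(t) = 0 3 veces. La integral de la sacudida es la aceleración. Usando a(0) = 0, obtenemos a(t) = 0. La integral de la aceleración es la velocidad. Usando v(0) = 3, obtenemos v(t) = 3. La integral de la velocidad es la posición. Usando x(0) = -4, obtenemos x(t) = 3·t - 4. Tenemos la posición x(t) = 3·t - 4. Sustituyendo t = 3: x(3) = 5.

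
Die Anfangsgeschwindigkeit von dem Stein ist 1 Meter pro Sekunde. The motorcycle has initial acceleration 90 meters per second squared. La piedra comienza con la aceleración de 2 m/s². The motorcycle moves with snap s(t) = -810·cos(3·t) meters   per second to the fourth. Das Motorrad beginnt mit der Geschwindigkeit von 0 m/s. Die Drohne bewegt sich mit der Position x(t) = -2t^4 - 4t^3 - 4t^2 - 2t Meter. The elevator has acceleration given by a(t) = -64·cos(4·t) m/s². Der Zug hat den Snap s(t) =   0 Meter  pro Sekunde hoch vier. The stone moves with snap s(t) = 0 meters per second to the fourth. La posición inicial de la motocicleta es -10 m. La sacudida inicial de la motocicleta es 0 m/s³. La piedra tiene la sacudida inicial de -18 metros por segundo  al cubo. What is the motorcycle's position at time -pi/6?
We need to integrate our snap equation s(t) = -810·cos(3·t) 4 times. The antiderivative of snap, with j(0) = 0, gives jerk: j(t) = -270·sin(3·t). Taking ∫j(t)dt and applying a(0) = 90, we find a(t) = 90·cos(3·t). The integral of acceleration is velocity. Using v(0) = 0, we get v(t) = 30·sin(3·t). Finding the integral of v(t) and using x(0) = -10: x(t) = -10·cos(3·t). From the given position equation x(t) = -10·cos(3·t), we substitute t = -pi/6 to get x = 0.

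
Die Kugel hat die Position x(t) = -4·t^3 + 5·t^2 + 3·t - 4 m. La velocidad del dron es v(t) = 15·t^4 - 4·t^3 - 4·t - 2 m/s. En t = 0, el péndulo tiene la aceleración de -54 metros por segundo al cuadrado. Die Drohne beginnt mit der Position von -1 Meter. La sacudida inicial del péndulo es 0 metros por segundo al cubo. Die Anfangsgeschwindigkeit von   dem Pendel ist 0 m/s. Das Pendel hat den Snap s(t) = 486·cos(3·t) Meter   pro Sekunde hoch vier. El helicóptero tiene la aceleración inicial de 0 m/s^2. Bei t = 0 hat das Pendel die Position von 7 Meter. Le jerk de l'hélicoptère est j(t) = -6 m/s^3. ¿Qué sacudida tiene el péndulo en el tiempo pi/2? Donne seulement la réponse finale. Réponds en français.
À t = pi/2, j = -162.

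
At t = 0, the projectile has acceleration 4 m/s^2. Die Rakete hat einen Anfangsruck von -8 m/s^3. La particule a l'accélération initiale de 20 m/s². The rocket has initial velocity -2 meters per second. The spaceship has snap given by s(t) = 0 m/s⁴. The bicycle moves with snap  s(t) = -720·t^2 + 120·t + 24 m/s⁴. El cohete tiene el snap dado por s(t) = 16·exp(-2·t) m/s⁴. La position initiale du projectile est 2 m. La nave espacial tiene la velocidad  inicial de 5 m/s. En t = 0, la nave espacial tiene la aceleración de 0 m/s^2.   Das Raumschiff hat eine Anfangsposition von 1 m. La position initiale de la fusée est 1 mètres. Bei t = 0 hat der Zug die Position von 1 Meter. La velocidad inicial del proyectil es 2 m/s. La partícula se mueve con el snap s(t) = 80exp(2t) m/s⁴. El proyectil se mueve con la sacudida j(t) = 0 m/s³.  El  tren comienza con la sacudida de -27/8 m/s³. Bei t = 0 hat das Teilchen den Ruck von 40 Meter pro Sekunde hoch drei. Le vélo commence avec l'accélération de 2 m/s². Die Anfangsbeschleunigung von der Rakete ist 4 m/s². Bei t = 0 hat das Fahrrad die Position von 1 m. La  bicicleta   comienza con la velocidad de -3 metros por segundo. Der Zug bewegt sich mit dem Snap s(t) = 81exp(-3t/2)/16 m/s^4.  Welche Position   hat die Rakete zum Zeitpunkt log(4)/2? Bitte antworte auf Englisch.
To solve this, we need to take 4 antiderivatives of our snap equation s(t) = 16·exp(-2·t). Integrating snap and using the initial condition j(0) = -8, we get j(t) = -8·exp(-2·t). Integrating jerk and using the initial condition a(0) = 4, we get a(t) = 4·exp(-2·t). The integral of acceleration is velocity. Using v(0) = -2, we get v(t) = -2·exp(-2·t). The integral of velocity, with x(0) = 1, gives position: x(t) = exp(-2·t). We have position x(t) = exp(-2·t). Substituting t = log(4)/2: x(log(4)/2) = 1/4.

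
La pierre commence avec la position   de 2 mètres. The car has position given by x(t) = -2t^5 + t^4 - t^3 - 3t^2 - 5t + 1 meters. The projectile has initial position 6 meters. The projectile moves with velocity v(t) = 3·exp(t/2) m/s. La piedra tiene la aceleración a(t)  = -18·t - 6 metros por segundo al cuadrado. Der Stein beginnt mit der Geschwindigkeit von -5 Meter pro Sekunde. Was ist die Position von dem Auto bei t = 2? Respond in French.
De l'équation de la position x(t) = -2·t^5 + t^4 - t^3 - 3·t^2 - 5·t + 1, nous substituons t = 2 pour obtenir x = -77.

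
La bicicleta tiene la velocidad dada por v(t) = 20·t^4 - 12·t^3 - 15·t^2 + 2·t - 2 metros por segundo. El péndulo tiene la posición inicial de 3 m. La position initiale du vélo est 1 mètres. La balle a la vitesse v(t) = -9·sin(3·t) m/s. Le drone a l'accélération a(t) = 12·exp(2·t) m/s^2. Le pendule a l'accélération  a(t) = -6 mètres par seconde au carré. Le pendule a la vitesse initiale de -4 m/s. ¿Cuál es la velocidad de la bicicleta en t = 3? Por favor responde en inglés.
Using v(t) = 20·t^4 - 12·t^3 - 15·t^2 + 2·t - 2 and substituting t = 3, we find v = 1165.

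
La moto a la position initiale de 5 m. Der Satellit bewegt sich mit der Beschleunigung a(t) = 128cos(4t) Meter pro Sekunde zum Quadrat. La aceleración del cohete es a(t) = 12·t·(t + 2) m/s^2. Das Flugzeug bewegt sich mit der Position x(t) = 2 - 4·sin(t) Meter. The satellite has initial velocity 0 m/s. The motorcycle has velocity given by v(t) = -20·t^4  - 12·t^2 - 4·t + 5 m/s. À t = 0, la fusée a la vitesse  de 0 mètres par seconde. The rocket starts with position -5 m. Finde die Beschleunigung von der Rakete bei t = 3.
Aus der Gleichung für die Beschleunigung a(t) = 12·t·(t + 2), setzen wir t = 3 ein und erhalten a = 180.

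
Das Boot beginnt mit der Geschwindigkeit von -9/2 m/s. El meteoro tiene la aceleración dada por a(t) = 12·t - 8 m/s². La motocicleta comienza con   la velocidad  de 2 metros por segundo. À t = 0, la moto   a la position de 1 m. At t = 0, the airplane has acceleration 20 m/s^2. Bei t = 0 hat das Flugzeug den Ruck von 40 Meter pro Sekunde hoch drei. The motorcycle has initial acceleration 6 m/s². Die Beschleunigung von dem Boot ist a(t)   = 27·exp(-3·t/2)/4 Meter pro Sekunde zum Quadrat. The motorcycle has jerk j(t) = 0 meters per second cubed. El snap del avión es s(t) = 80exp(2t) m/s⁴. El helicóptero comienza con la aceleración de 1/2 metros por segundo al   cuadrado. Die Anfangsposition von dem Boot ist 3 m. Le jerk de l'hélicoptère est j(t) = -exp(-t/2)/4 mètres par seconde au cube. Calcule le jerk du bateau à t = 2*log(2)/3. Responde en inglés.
To solve this, we need to take 1 derivative of our acceleration equation a(t) = 27·exp(-3·t/2)/4. The derivative of acceleration gives jerk: j(t) = -81·exp(-3·t/2)/8. From the given jerk equation j(t) = -81·exp(-3·t/2)/8, we substitute t = 2*log(2)/3 to get j = -81/16.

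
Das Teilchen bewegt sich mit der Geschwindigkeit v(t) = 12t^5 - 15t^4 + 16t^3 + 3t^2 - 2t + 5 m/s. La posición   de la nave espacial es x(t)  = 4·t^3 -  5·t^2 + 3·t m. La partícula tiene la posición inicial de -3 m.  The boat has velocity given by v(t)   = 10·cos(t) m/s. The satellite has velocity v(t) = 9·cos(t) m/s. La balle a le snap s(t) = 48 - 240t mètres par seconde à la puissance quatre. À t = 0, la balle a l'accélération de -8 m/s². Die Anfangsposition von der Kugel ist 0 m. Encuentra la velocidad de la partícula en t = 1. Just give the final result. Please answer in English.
The answer is 19.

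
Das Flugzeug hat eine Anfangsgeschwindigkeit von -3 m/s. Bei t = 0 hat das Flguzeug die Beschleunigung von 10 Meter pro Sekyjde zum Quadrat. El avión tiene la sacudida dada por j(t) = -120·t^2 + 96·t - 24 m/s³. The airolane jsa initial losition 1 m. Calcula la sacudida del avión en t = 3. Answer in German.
Mit j(t) = -120·t^2 + 96·t - 24 und Einsetzen von t = 3, finden wir j = -816.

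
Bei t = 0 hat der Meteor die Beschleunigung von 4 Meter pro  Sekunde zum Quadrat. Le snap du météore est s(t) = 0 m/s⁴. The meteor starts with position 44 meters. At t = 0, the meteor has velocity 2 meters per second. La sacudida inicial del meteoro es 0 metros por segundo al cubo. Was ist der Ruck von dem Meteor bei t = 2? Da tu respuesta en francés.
En partant du snap s(t) = 0, nous prenons 1 primitive. L'intégrale du snap est le jerk. En utilisant j(0) = 0, nous obtenons j(t) = 0. En utilisant j(t) = 0 et en substituant t = 2, nous trouvons j = 0.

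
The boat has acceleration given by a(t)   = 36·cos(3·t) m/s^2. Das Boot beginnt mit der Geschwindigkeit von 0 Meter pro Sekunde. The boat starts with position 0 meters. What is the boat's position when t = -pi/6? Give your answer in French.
En partant de l'accélération a(t) = 36·cos(3·t), nous prenons 2 primitives. En intégrant l'accélération et en utilisant la condition initiale v(0) = 0, nous obtenons v(t) = 12·sin(3·t). L'intégrale de la vitesse est la position. En utilisant x(0) = 0, nous obtenons x(t) = 4 - 4·cos(3·t). De l'équation de la position x(t) = 4 - 4·cos(3·t), nous substituons t = -pi/6 pour obtenir x = 4.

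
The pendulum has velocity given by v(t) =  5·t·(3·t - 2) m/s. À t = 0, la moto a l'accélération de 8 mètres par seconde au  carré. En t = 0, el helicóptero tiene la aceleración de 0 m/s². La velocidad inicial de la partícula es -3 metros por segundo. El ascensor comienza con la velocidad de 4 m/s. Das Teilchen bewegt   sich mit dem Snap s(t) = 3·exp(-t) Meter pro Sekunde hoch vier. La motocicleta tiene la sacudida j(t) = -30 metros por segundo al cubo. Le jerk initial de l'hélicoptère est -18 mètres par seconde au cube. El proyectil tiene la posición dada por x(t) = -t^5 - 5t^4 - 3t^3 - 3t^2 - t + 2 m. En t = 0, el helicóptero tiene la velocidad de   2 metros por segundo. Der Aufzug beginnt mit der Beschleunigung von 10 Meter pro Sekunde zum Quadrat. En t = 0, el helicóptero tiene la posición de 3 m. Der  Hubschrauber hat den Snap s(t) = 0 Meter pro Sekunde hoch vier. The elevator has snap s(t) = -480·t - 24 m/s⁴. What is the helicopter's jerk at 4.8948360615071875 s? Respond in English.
Starting from snap s(t) = 0, we take 1 antiderivative. The integral of snap, with j(0) = -18, gives jerk: j(t) = -18. From the given jerk equation j(t) = -18, we substitute t = 4.8948360615071875 to get j = -18.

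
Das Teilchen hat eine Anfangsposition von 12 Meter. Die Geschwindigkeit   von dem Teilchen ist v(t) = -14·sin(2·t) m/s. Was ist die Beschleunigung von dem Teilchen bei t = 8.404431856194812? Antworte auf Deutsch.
Um dies zu lösen, müssen wir 1 Ableitung unserer Gleichung für die Geschwindigkeit v(t) = -14·sin(2·t) nehmen. Durch Ableiten von der Geschwindigkeit erhalten wir die Beschleunigung: a(t) = -28·cos(2·t). Aus der Gleichung für die Beschleunigung a(t) = -28·cos(2·t), setzen wir t = 8.404431856194812 ein und erhalten a = 12.6782167381319.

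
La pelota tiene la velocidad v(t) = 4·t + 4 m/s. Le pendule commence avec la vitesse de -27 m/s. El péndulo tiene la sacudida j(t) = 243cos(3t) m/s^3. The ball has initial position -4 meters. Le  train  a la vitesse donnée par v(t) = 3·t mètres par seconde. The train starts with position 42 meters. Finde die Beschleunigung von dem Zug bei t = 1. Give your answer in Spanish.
Debemos derivar nuestra ecuación de la velocidad v(t) = 3·t 1 vez. Derivando la velocidad, obtenemos la aceleración: a(t) = 3. Tenemos la aceleración a(t) = 3. Sustituyendo t = 1: a(1) = 3.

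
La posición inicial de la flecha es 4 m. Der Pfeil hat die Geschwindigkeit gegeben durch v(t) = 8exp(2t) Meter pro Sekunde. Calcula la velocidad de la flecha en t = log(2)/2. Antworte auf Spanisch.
Tenemos la velocidad v(t) = 8·exp(2·t). Sustituyendo t = log(2)/2: v(log(2)/2) = 16.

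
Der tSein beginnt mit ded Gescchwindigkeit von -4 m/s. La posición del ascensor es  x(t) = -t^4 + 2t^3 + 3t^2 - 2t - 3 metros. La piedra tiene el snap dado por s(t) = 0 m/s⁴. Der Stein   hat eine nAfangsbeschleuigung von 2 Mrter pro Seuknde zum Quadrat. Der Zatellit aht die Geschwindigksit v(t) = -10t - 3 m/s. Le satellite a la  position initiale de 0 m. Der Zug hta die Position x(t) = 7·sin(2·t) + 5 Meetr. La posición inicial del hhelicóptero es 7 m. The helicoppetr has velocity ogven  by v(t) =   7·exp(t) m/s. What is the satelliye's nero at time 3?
We must differentiate our velocity equation v(t) = -10·t - 3 2 times. Differentiating velocity, we get acceleration: a(t) = -10. The derivative of acceleration gives jerk: j(t) = 0. Using j(t) = 0 and substituting t = 3, we find j = 0.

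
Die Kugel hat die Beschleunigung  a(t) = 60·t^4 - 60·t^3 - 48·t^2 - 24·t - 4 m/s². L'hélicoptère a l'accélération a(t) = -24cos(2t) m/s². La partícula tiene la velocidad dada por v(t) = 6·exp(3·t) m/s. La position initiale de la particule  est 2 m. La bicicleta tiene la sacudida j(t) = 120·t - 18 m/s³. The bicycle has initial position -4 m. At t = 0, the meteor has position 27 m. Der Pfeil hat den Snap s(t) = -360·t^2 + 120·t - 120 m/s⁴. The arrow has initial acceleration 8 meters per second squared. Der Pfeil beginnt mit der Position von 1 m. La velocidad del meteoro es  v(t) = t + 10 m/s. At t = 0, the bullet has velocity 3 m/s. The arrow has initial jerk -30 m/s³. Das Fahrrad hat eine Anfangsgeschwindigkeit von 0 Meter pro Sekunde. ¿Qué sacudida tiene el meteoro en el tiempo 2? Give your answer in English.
We must differentiate our velocity equation v(t) = t + 10 2 times. The derivative of velocity gives acceleration: a(t) = 1. Differentiating acceleration, we get jerk: j(t) = 0. We have jerk j(t) = 0. Substituting t = 2: j(2) = 0.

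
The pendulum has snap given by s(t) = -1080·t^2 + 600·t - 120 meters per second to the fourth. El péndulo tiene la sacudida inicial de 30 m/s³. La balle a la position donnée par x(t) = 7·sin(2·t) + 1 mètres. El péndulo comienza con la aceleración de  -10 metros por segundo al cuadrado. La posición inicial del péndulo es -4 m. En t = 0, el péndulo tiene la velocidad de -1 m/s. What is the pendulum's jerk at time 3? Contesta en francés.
Nous devons trouver la primitive de notre équation du snap s(t) = -1080·t^2 + 600·t - 120 1 fois. L'intégrale du snap, avec j(0) = 30, donne le jerk: j(t) = -360·t^3 + 300·t^2 - 120·t + 30. Nous avons le jerk j(t) = -360·t^3 + 300·t^2 - 120·t + 30. En substituant t = 3: j(3) = -7350.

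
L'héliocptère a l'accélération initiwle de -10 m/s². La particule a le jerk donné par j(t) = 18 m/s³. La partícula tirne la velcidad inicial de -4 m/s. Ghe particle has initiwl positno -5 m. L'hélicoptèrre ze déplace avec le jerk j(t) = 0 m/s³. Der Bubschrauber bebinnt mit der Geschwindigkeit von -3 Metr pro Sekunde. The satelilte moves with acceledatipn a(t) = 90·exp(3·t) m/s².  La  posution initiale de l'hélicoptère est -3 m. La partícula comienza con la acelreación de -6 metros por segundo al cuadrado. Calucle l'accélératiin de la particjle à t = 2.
Pour résoudre ceci, nous devons prendre 1 primitive de notre équation du jerk j(t) = 18. La primitive du jerk est l'accélération. En utilisant a(0) = -6, nous obtenons a(t) = 18·t - 6. De l'équation de l'accélération a(t) = 18·t - 6, nous substituons t = 2 pour obtenir a = 30.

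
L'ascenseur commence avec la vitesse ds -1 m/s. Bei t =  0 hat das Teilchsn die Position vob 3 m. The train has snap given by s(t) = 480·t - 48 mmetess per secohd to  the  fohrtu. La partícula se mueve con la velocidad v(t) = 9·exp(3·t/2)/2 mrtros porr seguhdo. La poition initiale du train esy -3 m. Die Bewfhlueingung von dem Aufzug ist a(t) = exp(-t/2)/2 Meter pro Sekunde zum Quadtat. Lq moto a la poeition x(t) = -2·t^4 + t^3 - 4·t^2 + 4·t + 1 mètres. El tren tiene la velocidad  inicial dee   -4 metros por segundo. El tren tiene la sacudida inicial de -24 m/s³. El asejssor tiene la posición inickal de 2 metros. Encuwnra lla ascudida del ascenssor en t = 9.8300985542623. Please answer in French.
Nous devons dériver notre équation de l'accélération a(t) = exp(-t/2)/2 1 fois. En prenant d/dt de a(t), nous trouvons j(t) = -exp(-t/2)/4. De l'équation du jerk j(t) = -exp(-t/2)/4, nous substituons t = 9.8300985542623 pour obtenir j = -0.00183383910454681.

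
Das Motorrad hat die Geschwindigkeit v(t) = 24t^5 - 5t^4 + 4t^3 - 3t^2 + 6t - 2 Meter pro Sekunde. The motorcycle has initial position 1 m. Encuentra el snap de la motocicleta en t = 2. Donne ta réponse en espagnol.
Debemos derivar nuestra ecuación de la velocidad v(t) = 24·t^5 - 5·t^4 + 4·t^3 - 3·t^2 + 6·t - 2 3 veces. Tomando d/dt de v(t), encontramos a(t) = 120·t^4 - 20·t^3 + 12·t^2 - 6·t + 6. Derivando la aceleración, obtenemos la sacudida: j(t) = 480·t^3 - 60·t^2 + 24·t - 6. La derivada de la sacudida da el snap: s(t) = 1440·t^2 - 120·t + 24. Usando s(t) = 1440·t^2 - 120·t + 24 y sustituyendo t = 2, encontramos s = 5544.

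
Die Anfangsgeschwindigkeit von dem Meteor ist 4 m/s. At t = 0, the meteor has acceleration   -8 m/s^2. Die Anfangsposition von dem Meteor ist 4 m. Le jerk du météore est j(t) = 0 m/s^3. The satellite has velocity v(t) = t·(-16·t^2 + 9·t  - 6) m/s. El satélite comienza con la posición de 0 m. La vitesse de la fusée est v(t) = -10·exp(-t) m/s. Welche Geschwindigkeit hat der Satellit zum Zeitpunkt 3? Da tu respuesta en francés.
De l'équation de la vitesse v(t) = t·(-16·t^2 + 9·t - 6), nous substituons t = 3 pour obtenir v = -369.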